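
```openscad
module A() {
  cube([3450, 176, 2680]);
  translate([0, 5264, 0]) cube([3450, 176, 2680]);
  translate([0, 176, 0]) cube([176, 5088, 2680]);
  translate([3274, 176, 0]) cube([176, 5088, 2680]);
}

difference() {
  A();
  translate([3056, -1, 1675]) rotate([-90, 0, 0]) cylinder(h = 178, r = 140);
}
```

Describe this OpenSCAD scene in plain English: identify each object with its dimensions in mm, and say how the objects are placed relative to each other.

A is a box-shaped house frame (walls only): outside footprint 3450×5440 mm, wall height 2680 mm, wall thickness 176 mm. The two y-facing walls run the full x-width; the two x-facing walls fit between the inner faces of the y-facing walls.

The house frame has a circular hole of radius 140 mm through its front wall, centred at (x = 3056, z = 1675).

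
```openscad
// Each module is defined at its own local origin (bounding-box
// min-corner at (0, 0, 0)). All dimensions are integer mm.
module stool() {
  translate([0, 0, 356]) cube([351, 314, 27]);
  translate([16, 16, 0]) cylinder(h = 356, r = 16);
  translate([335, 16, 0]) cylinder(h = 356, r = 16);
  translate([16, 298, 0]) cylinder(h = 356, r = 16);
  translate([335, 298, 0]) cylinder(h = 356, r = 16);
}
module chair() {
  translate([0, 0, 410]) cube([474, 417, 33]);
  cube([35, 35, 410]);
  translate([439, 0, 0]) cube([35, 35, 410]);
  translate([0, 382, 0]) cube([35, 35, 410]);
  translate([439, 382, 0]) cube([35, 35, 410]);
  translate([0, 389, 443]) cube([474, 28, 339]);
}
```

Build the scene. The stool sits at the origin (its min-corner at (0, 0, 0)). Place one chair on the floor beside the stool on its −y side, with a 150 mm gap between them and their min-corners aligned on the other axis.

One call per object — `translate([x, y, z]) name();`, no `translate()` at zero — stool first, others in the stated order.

stool();
translate([0, -567, 0]) chair();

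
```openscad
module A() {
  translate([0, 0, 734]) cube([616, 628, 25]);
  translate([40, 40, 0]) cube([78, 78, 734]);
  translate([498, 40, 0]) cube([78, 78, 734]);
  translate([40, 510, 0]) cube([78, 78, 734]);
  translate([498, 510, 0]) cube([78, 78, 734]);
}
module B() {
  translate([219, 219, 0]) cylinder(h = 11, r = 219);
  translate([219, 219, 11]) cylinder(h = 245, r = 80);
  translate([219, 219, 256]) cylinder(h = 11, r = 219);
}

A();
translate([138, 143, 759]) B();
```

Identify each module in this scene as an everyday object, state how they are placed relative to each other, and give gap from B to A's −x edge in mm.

A is a table. B is a spool. The spool is on top of the table. The gap from the spool to the table's −x edge is 138 mm.

The spool's min-x is at 138; the table's min-x is 0; gap = 138 mm.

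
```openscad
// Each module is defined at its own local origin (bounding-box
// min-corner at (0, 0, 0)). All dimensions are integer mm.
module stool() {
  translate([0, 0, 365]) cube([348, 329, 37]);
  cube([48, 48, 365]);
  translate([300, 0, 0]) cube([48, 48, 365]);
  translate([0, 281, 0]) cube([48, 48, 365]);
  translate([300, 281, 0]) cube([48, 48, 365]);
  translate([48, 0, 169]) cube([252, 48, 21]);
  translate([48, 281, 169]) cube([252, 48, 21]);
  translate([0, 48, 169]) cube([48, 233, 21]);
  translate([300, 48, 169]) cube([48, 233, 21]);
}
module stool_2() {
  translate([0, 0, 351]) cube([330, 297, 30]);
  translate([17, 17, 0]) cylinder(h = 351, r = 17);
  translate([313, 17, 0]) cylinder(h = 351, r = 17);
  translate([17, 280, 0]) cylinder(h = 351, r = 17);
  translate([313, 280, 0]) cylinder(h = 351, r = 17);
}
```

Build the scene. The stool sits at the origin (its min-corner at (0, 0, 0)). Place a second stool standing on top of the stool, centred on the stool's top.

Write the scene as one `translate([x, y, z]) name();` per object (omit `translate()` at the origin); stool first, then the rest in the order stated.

stool();
translate([9, 16, 402]) stool_2();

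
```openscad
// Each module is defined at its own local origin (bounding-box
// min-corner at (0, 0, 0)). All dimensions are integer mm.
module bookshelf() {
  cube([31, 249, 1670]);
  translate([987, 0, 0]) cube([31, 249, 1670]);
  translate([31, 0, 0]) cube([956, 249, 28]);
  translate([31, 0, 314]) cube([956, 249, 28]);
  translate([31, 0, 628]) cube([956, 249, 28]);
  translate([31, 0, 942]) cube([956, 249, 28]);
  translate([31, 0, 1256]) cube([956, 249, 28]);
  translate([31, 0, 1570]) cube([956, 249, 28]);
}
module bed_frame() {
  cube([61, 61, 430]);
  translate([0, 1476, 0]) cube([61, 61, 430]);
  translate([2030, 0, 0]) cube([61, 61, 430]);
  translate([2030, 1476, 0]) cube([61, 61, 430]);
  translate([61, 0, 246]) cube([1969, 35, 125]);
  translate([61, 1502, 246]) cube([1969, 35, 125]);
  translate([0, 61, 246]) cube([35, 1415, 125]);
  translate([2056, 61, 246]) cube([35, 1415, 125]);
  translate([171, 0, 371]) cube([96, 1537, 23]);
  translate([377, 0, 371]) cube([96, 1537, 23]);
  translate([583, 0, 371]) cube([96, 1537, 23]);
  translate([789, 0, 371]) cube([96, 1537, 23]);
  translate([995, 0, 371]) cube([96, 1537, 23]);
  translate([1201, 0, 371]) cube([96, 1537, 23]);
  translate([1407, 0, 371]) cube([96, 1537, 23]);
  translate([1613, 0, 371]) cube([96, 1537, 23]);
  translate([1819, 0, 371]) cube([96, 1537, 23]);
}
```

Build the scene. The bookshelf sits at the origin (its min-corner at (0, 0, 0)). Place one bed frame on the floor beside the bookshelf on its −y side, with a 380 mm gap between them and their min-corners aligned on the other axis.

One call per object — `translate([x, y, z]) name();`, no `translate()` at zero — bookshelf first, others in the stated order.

bookshelf();
translate([0, -1917, 0]) bed_frame();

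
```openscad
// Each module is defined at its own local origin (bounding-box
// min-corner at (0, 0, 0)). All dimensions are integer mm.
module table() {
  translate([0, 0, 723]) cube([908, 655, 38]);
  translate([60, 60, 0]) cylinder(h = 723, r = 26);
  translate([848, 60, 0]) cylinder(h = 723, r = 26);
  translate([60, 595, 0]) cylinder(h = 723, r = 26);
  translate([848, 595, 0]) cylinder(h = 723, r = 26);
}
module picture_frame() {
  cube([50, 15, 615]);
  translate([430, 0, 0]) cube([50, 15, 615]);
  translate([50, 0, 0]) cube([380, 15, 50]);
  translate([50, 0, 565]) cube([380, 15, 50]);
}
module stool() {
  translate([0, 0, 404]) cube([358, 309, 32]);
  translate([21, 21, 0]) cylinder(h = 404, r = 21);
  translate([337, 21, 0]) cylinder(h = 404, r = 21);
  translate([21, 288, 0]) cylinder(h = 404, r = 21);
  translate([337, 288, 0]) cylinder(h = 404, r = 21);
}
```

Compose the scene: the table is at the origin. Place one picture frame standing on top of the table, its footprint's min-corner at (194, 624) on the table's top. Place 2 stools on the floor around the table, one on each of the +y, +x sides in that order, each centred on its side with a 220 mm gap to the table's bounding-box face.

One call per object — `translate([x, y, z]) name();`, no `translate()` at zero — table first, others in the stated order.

table();
translate([194, 624, 761]) picture_frame();
translate([275, 875, 0]) stool();
translate([1128, 173, 0]) stool();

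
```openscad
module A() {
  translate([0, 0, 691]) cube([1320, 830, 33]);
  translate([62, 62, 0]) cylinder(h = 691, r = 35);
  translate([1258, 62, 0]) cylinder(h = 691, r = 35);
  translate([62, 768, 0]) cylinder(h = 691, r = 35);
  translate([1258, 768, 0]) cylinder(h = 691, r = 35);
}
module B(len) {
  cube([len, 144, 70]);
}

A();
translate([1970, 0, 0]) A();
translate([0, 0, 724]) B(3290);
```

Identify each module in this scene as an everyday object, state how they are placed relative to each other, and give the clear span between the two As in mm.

Second table starts at x = 1970; first ends at x = 1320; clear span = 1970 − 1320 = 650 mm.

A is a table. B is a beam. A beam spans the tops of two tables. The clear span between the two tables is 650 mm.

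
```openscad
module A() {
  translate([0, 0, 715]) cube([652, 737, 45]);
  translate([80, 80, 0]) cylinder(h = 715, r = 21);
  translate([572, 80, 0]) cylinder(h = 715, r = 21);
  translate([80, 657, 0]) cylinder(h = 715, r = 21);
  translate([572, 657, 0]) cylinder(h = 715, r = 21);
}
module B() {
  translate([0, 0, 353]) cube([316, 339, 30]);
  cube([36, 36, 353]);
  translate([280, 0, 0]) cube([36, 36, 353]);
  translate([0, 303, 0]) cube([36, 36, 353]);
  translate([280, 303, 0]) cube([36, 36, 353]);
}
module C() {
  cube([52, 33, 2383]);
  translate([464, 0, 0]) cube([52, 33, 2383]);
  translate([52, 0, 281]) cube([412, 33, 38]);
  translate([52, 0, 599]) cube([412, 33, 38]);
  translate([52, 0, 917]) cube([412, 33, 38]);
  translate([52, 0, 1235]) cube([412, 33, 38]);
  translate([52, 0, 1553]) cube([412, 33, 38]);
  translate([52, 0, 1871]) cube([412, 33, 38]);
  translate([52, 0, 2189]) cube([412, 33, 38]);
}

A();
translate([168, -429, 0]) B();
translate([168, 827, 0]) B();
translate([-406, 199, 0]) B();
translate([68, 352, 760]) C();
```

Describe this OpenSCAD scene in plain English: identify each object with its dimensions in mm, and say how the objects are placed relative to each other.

A is a rectangular dining table. The top is 652×737×45 mm with its upper surface at z = 760 mm. It stands on four round legs of 42 mm diameter, each leg's bounding box inset 59 mm from the nearest pair of top edges, running from the floor to the underside of the top.

B is a four-legged stool. The seat is 316×339 mm, 30 mm thick, top at z = 383 mm. It stands on four square legs, each 36×36 mm in cross-section, from z = 0 to the seat underside, each flush with a corner of the seat.

C is a straight ladder. Two 52×33 mm vertical rails, 2383 mm tall, stand 516 mm apart (outside-to-outside) with their front faces coplanar on the −y side. 7 rungs, each 33 mm deep and 38 mm tall, span between the inner faces of the rails, front faces flush with the rails. The lowest rung's underside is at z = 281 mm and rungs are spaced 318 mm apart (underside to underside).

Three stools sit around the table at the −y, +y, −x sides. The ladder is on top of the table, centred.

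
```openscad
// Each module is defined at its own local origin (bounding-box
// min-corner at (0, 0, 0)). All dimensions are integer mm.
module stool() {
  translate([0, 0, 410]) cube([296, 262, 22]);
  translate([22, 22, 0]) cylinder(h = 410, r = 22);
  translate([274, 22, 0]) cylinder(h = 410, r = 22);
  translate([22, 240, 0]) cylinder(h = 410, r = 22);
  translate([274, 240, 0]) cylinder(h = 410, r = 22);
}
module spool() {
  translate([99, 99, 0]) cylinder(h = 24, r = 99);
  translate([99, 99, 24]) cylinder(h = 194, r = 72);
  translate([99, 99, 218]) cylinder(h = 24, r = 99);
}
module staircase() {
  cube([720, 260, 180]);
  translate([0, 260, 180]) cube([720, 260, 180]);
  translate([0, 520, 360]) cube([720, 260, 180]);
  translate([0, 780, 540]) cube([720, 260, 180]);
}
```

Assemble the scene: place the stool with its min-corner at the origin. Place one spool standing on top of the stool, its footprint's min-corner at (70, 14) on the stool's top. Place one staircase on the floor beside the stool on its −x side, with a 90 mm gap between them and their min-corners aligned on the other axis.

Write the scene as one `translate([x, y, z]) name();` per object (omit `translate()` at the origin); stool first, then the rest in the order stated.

stool();
translate([70, 14, 432]) spool();
translate([-810, 0, 0]) staircase();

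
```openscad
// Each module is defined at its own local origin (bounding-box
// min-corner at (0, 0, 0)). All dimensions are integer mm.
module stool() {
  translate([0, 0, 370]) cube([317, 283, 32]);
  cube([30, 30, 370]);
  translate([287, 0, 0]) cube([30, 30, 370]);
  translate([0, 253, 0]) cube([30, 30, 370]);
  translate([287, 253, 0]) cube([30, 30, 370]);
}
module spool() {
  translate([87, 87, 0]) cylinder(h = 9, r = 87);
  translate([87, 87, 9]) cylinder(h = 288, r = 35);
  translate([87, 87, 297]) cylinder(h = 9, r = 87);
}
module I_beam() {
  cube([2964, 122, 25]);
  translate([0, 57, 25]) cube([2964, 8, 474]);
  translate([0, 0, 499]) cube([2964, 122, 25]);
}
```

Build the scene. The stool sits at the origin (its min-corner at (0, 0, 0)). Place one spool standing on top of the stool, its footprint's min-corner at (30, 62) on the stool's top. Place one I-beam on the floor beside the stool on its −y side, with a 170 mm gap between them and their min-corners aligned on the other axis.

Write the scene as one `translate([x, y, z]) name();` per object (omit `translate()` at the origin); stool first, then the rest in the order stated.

stool();
translate([30, 62, 402]) spool();
translate([0, -292, 0]) I_beam();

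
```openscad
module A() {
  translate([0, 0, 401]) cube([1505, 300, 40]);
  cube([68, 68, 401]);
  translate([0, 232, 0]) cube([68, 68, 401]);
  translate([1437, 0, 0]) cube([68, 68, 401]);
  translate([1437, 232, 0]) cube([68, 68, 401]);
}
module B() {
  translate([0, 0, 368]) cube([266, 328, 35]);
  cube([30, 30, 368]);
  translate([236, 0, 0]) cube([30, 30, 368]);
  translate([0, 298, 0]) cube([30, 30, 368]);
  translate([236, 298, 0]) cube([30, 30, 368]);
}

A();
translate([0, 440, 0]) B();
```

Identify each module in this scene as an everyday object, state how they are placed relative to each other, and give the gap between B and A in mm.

The stool's nearest face is 140 mm from the bench's +y face.

A is a bench. B is a stool. The stool is on the floor beside the bench on its +y side. The gap between the stool and the bench is 140 mm.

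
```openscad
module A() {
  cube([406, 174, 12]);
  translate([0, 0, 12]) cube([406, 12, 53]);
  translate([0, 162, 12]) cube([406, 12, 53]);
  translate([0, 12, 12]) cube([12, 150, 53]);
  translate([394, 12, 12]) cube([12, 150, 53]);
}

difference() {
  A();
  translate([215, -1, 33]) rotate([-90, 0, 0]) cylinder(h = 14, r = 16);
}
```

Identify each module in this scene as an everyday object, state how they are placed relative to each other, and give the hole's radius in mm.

A is an open box. The open box has a circular hole through its front wall. The hole's radius is 16 mm.

The subtracted cylinder has r = 16 mm.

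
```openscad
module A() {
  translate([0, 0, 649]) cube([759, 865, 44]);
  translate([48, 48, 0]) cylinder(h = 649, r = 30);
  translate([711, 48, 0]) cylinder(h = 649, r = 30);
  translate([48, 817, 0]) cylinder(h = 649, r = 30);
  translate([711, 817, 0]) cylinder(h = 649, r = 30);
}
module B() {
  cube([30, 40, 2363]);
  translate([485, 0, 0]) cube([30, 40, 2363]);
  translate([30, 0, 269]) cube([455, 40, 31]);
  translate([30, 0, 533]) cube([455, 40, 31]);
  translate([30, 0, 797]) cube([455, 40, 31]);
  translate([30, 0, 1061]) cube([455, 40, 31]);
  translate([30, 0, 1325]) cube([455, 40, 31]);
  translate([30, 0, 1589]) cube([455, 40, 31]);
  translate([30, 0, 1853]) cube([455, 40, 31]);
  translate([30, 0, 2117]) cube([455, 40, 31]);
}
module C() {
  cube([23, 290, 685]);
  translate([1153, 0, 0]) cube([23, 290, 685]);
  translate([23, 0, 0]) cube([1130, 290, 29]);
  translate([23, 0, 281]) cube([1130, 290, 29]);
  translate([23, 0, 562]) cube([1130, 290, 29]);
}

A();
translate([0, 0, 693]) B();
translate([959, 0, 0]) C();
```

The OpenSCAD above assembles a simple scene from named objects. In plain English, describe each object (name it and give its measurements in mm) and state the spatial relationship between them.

A is a table with a 759×865 mm rectangular top, 44 mm thick, top surface at z = 693 mm, supported by four round legs of 60 mm diameter, each leg's bounding box inset 18 mm from the nearest pair of top edges, running from the floor.

B is a wooden ladder with two side rails of 30×40 mm section and 2363 mm height, set 515 mm apart overall. Between them run 8 rectangular rungs (40 mm deep, 31 mm thick), front faces flush with the rails' −y face. The bottom of the first rung is 269 mm above the floor and each subsequent rung is 264 mm higher than the one below.

C is a bookshelf 1176 mm wide overall, 290 mm deep and 685 mm tall. The two sides are 23 mm thick vertical panels. 3 horizontal shelves of 29 mm thickness span between the inner faces of the sides; the lowest shelf sits on the floor and shelves are stacked with a clear vertical gap of 252 mm between each pair.

The ladder is on top of the table. The bookshelf is on the floor beside the table on its +x side.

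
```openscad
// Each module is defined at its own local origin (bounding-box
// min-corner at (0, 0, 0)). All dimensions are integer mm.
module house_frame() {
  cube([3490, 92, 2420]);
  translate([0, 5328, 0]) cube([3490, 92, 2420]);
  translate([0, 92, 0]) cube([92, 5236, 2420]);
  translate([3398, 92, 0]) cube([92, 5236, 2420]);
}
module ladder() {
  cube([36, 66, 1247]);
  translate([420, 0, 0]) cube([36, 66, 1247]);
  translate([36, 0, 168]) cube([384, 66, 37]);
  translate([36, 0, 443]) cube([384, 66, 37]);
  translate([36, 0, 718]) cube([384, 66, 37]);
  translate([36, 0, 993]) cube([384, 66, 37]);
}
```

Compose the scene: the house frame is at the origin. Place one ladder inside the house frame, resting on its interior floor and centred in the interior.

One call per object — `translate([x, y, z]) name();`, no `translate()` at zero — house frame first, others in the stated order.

house_frame();
translate([1517, 2677, 0]) ladder();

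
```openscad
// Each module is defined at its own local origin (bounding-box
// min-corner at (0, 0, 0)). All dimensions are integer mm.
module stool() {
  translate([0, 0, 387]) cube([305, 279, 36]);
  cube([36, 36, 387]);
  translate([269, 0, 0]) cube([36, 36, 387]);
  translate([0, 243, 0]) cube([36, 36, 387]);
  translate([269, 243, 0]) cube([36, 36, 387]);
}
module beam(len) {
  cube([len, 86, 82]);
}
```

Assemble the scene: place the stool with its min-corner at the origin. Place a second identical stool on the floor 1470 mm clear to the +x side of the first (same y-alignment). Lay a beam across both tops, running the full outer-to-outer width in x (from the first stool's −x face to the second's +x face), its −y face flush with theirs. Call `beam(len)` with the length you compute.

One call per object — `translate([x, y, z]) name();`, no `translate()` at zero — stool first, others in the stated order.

stool();
translate([1775, 0, 0]) stool();
translate([0, 0, 423]) beam(2080);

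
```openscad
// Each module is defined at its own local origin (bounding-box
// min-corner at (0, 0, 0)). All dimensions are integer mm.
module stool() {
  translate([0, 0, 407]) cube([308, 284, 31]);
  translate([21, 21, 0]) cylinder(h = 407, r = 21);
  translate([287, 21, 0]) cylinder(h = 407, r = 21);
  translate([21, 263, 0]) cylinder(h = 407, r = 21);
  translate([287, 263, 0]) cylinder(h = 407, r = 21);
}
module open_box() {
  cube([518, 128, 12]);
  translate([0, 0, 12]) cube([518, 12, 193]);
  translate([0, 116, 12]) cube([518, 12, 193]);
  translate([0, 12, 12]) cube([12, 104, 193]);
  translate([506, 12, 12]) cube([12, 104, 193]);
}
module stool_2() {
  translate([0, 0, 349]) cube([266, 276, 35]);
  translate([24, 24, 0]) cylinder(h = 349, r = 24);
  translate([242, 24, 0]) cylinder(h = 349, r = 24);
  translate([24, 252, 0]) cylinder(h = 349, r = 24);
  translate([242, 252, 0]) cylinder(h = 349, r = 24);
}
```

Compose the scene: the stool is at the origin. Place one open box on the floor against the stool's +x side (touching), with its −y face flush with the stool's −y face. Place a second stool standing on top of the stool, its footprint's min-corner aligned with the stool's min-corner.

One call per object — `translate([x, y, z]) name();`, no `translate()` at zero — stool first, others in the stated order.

stool();
translate([308, 0, 0]) open_box();
translate([0, 0, 438]) stool_2();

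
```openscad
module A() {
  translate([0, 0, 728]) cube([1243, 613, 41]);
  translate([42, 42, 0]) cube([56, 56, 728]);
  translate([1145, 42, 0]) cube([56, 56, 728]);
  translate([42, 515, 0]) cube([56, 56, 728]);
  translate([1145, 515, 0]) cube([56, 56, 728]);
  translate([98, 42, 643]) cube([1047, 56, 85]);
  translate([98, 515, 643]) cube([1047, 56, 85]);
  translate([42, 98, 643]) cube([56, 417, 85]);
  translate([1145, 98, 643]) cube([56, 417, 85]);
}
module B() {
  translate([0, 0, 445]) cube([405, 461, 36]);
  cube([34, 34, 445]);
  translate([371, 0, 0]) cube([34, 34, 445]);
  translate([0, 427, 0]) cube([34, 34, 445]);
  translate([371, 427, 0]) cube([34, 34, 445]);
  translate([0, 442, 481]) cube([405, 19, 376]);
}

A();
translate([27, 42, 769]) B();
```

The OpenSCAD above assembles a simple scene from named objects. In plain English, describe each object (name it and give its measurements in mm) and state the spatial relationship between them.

A is a table with a 1243×613 mm rectangular top, 41 mm thick, top surface at z = 769 mm, supported by four 56×56 mm square legs, each inset 42 mm from the nearest pair of top edges, running from the floor. Four apron rails, 56 mm thick and 85 mm tall, run between adjacent legs with their top edges flush with the underside of the top and their outer faces flush with the legs' outer faces.

B is a chair: 405×461 mm seat, 36 mm thick, top at z = 481 mm, on four 34 mm square corner legs flush with the seat edges. A 19 mm thick backrest slab spans the full seat width, extending 376 mm above the seat top, its back face flush with the seat's +y edge.

The chair is on top of the table.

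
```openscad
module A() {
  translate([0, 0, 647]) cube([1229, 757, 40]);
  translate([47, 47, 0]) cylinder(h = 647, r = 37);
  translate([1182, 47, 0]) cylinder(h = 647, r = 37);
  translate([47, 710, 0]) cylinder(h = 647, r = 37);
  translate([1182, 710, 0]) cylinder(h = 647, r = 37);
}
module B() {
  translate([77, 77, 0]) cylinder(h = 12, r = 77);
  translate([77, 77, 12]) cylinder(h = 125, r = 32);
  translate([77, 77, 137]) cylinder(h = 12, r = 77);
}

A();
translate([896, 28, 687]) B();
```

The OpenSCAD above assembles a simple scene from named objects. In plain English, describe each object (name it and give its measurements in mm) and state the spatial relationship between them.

A is a rectangular dining table. The top is 1229×757×40 mm with its upper surface at z = 687 mm. It stands on four round legs of 74 mm diameter, each leg's bounding box inset 10 mm from the nearest pair of top edges, running from the floor to the underside of the top.

B is a spool: two coaxial disc flanges of radius 77 mm and thickness 12 mm, joined by a core cylinder of radius 32 mm and height 125 mm. The lower flange rests on z = 0 and the three cylinders share a vertical axis.

The spool is on top of the table.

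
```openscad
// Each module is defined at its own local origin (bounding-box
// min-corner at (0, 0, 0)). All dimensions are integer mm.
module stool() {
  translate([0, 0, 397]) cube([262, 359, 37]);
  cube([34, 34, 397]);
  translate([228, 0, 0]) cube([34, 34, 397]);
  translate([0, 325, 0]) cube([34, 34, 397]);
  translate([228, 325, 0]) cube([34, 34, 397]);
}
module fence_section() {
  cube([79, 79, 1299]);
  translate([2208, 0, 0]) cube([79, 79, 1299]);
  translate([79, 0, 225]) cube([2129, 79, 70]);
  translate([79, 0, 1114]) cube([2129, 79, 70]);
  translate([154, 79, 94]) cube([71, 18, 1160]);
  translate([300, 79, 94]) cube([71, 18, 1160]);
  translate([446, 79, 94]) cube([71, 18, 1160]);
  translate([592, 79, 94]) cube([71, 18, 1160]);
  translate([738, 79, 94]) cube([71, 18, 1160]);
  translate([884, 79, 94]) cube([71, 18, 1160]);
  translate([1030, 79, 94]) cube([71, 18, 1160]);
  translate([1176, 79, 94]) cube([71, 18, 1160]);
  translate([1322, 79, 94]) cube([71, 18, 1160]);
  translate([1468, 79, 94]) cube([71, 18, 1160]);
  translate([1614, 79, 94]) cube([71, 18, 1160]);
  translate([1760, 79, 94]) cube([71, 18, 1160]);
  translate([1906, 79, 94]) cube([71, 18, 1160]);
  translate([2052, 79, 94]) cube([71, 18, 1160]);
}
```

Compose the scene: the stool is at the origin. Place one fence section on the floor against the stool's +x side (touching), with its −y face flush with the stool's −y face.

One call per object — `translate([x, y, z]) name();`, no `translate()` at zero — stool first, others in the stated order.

stool();
translate([262, 0, 0]) fence_section();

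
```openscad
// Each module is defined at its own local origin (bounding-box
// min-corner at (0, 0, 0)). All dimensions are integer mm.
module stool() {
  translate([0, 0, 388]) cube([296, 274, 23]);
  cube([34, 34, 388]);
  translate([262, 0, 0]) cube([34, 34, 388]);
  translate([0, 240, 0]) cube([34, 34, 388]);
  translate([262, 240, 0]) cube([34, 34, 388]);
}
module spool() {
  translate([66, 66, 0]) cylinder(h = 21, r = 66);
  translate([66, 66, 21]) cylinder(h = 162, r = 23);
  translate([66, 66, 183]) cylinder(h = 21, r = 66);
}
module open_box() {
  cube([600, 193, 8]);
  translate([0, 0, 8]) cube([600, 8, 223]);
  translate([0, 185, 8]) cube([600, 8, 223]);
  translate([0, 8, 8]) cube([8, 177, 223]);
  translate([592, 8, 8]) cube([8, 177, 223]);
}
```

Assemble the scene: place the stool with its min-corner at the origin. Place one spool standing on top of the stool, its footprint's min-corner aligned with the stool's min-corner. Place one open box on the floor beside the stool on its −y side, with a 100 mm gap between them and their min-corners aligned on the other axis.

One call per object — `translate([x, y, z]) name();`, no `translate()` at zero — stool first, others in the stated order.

stool();
translate([0, 0, 411]) spool();
translate([0, -293, 0]) open_box();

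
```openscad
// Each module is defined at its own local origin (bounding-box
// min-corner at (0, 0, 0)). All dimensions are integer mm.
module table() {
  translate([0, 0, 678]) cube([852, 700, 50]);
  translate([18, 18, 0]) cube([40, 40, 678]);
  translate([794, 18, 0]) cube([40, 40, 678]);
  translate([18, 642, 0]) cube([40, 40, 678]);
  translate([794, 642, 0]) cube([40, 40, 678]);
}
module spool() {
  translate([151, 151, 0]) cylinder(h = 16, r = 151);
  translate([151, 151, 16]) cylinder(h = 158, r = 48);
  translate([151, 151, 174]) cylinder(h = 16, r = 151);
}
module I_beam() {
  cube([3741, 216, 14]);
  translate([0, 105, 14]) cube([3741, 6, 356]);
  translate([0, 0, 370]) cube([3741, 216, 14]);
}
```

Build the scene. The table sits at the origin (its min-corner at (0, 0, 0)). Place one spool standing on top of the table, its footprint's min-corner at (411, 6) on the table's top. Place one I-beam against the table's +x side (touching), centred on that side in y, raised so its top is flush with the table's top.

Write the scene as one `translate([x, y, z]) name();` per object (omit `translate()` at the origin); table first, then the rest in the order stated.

table();
translate([411, 6, 728]) spool();
translate([852, 242, 344]) I_beam();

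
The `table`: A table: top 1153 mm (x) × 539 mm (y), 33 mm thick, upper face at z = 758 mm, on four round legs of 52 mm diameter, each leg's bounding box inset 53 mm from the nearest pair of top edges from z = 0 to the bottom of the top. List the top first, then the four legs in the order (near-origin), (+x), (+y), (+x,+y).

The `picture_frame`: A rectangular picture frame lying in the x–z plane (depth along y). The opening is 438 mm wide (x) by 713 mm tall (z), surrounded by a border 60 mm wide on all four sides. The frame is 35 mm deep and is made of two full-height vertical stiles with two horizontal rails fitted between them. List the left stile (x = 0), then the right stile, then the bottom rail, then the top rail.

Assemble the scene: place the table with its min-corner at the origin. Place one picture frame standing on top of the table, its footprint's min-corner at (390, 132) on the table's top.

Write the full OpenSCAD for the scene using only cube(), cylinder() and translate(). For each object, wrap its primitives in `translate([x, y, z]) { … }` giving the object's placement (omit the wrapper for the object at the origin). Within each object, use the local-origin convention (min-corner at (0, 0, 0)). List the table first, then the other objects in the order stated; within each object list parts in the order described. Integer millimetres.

translate([0, 0, 725]) cube([1153, 539, 33]);
translate([79, 79, 0]) cylinder(h = 725, r = 26);
translate([1074, 79, 0]) cylinder(h = 725, r = 26);
translate([79, 460, 0]) cylinder(h = 725, r = 26);
translate([1074, 460, 0]) cylinder(h = 725, r = 26);
translate([390, 132, 758]) {
  cube([60, 35, 833]);
  translate([498, 0, 0]) cube([60, 35, 833]);
  translate([60, 0, 0]) cube([438, 35, 60]);
  translate([60, 0, 773]) cube([438, 35, 60]);
}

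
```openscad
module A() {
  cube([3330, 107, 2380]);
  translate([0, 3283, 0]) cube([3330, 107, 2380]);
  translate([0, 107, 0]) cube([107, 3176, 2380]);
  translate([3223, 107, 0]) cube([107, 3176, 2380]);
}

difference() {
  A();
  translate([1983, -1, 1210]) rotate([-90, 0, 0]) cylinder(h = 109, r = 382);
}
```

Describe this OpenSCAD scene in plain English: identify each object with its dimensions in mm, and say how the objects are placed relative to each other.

A is the wall frame of a small rectangular building: four walls, each 2380 mm tall and 107 mm thick, enclosing a footprint 3330 mm (x) by 3390 mm (y) outside-to-outside, with no floor or roof. The front and back walls (the −y and +y sides) span the full width; the two side walls fit between them.

The house frame has a circular hole of radius 382 mm through its front wall, centred at (x = 1983, z = 1210).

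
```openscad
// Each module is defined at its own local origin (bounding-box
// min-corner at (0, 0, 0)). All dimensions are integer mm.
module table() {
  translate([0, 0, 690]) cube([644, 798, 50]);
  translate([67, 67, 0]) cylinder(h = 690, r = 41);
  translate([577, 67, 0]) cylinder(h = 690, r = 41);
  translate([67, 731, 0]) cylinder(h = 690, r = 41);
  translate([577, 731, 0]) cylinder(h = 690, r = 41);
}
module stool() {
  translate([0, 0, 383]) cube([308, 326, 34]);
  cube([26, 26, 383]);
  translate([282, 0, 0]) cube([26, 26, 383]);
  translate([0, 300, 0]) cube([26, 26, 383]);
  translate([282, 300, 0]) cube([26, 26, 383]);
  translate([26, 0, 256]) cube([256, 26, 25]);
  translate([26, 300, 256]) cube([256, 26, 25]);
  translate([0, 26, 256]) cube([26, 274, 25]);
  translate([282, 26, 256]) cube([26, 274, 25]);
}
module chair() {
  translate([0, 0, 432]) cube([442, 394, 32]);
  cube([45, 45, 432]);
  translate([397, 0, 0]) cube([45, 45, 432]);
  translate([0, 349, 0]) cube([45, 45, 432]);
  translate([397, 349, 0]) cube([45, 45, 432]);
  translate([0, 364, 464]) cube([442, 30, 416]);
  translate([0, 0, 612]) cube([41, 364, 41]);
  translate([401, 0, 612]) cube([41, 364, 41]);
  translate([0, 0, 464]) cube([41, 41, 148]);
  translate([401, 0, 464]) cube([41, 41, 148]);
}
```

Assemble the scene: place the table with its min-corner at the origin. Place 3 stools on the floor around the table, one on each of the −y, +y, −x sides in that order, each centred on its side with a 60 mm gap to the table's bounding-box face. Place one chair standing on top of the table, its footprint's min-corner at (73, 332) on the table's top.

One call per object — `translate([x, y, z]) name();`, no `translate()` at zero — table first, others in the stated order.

table();
translate([168, -386, 0]) stool();
translate([168, 858, 0]) stool();
translate([-368, 236, 0]) stool();
translate([73, 332, 740]) chair();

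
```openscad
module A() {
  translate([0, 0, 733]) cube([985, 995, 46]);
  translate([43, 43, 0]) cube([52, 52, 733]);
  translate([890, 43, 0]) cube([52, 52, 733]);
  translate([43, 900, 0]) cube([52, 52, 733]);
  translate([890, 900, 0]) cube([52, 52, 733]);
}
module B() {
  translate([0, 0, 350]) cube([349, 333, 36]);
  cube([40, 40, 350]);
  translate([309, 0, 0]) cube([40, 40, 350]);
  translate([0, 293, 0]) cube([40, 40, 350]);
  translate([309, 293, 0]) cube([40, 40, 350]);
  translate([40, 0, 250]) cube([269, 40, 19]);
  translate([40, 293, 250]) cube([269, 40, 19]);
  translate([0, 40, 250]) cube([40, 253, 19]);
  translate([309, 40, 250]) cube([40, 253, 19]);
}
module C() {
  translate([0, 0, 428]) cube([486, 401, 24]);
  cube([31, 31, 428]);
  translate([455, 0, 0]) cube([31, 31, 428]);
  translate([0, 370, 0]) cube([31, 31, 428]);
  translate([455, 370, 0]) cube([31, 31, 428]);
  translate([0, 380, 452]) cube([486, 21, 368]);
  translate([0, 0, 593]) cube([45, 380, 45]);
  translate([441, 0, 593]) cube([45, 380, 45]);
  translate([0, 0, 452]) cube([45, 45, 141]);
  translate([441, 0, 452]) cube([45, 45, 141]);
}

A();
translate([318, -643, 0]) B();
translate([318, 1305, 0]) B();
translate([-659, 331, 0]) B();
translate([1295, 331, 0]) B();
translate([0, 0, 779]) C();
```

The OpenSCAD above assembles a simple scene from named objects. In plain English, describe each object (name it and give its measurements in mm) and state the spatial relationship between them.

A is a table with a 985×995 mm rectangular top, 46 mm thick, top surface at z = 779 mm, supported by four 52×52 mm square legs, each inset 43 mm from the nearest pair of top edges, running from the floor.

B is a four-legged stool. The seat is 349×333 mm, 36 mm thick, top at z = 386 mm. It stands on four square legs, each 40×40 mm in cross-section, from z = 0 to the seat underside, each flush with a corner of the seat. Four stretchers, 40 mm wide and 19 mm tall, connect adjacent legs with their undersides at z = 250 mm, each running between the inner faces of the legs it joins and aligned with the legs' outer faces on the other axis.

C is a chair. The seat is a 486×401×24 mm slab with its top at z = 452 mm, on four 31×31 mm corner legs (flush with the seat edges, standing on z = 0). A flat backrest 21 mm thick, 368 mm tall, spans the full seat width and rises from the seat top along its +y edge, rear face flush with the rear of the seat. Two armrests of 45×45 mm section run along each side from the seat's front edge to the front of the backrest, top faces 186 mm above the seat top and outer faces flush with the seat's x-edges; a 45×45 mm post under the front of each armrest stands on the seat at the front corner.

Four stools sit around the table at the −y, +y, −x, +x sides. The chair is on top of the table.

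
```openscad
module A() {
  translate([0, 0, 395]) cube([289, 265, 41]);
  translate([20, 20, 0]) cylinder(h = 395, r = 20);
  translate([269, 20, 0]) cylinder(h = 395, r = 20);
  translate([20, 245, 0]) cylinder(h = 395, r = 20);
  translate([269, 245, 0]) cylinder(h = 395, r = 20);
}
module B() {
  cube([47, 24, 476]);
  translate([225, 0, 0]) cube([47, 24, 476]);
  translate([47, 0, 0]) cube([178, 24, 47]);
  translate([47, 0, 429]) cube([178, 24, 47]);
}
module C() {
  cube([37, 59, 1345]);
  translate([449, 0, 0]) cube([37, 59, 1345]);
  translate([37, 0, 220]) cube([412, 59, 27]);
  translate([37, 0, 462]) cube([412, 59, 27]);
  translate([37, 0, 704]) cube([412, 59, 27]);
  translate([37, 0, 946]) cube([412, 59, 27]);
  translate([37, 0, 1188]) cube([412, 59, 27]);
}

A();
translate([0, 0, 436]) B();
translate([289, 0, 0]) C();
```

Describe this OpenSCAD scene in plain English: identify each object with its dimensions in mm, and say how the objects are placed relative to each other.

A is a four-legged stool. The seat is a 289×265×41 mm slab whose top surface is at z = 436 mm; four round legs, each 40 mm in diameter, run from the floor (z = 0) to the underside of the seat, each leg's axis is inset half a diameter from the nearest pair of seat edges (so the leg's bounding box is flush with the corner).

B is a picture frame with a 178×382 mm rectangular opening (x by z) and a uniform 47 mm border on every side. Frame depth is 24 mm along y. It is built from two vertical stiles running the full outside height and two horizontal rails spanning the gap between the stiles.

C is a straight ladder. Two 37×59 mm vertical rails, 1345 mm tall, stand 486 mm apart (outside-to-outside) with their front faces coplanar on the −y side. 5 rungs, each 59 mm deep and 27 mm tall, span between the inner faces of the rails, front faces flush with the rails. The lowest rung's underside is at z = 220 mm and rungs are spaced 242 mm apart (underside to underside).

The picture frame is on top of the stool. The ladder is against the stool's +x side, with their −y faces flush.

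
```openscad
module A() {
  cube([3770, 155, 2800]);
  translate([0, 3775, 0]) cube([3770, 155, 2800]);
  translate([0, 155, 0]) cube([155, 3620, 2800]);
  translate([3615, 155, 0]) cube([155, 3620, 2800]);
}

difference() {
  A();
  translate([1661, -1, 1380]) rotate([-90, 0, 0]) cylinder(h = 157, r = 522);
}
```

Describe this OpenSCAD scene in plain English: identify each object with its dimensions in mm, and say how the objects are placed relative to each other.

A is a box-shaped house frame (walls only): outside footprint 3770×3930 mm, wall height 2800 mm, wall thickness 155 mm. The two y-facing walls run the full x-width; the two x-facing walls fit between the inner faces of the y-facing walls.

The house frame has a circular hole of radius 522 mm through its front wall, centred at (x = 1661, z = 1380).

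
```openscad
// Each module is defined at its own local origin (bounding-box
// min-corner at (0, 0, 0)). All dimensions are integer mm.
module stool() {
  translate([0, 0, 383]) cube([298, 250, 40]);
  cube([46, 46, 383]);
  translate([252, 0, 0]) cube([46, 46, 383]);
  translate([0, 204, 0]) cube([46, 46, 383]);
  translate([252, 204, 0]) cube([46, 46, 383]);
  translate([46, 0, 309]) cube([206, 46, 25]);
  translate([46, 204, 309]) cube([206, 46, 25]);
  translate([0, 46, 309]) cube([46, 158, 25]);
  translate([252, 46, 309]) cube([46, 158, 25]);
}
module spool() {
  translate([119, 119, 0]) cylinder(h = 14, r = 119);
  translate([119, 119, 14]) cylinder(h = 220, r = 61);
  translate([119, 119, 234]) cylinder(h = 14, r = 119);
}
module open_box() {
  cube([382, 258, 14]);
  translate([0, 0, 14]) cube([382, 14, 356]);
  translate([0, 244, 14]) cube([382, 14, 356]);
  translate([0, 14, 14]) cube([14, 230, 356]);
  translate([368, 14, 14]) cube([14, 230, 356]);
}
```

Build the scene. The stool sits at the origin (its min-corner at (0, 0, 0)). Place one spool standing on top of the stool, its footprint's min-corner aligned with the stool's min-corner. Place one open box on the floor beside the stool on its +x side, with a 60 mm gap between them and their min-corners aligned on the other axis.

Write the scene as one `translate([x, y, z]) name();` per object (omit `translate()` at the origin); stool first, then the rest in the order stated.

stool();
translate([0, 0, 423]) spool();
translate([358, 0, 0]) open_box();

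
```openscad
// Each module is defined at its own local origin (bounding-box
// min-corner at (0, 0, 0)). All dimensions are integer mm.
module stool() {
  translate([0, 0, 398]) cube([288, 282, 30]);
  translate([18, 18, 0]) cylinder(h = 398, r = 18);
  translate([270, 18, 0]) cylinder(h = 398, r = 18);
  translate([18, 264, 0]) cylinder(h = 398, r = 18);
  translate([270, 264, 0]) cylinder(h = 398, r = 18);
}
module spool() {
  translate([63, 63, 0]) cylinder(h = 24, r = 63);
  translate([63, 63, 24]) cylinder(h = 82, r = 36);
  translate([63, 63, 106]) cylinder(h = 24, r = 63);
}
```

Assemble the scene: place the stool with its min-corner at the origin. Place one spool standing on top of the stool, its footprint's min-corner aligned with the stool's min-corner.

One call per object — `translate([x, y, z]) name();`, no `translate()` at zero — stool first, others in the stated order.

stool();
translate([0, 0, 428]) spool();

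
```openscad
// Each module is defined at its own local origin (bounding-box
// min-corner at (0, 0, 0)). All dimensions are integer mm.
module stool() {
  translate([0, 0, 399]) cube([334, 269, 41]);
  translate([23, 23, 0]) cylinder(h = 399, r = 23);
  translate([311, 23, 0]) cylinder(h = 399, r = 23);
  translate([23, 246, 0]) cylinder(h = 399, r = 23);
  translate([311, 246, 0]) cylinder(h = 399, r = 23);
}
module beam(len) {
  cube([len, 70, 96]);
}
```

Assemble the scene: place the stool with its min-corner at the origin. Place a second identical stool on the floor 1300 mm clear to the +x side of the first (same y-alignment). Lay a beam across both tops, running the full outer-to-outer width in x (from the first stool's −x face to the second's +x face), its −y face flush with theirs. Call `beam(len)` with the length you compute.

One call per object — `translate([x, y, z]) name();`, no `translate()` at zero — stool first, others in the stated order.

stool();
translate([1634, 0, 0]) stool();
translate([0, 0, 440]) beam(1968);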